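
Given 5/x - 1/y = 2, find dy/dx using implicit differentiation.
Take d/dx of both sides. Since y is implicitly a function of x, the chain rule attaches a y' = dy/dx factor whenever we differentiate through y.

Set F(x, y) = (left side) − (right side), so the curve is F = 0. Differentiating each term of F:
  d/dx[-1/y] = y'/y^2
  d/dx[5/x] = -5/x^2
  d/dx[-2] = 0

Collecting, the y'-free part is the partial derivative in x and the y' coefficient is the partial derivative in y:
  ∂F/∂x = -5/x^2
  ∂F/∂y = y^(-2)

so d/dx[F(x, y(x))] = ∂F/∂x + (∂F/∂y)·y' = 0. Rearranging,
  dy/dx = -(∂F/∂x)/(∂F/∂y) = -(-5/x^2)/(y^(-2)) = 5y^2/x^2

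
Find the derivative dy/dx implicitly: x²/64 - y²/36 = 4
Differentiate the relation implicitly: treat y = y(x) and apply the chain rule, so every y-derivative picks up a y' = dy/dx factor.

With everything moved to the left-hand side, differentiate term by term:
  d/dx[x^2/64] = x/32
  d/dx[-y^2/36] = -y·y'/18
  d/dx[-4] = 0

Separating the contributions that come from x directly and those that come through y:
  without y':      x/32
  multiplying y':  -y/18

so (x/32) + (-y/18)·y' = 0, and therefore
  dy/dx = -(x/32)/(-y/18) = 9x/(16y)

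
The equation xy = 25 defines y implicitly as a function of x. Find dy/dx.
Take d/dx of both sides. Since y is implicitly a function of x, the chain rule attaches a y' = dy/dx factor whenever we differentiate through y.

Set F(x, y) = (left side) − (right side), so the curve is F = 0. Differentiating each term of F:
  d/dx[xy] = x·y' + y
  d/dx[-25] = 0

Collecting, the y'-free part is the partial derivative in x and the y' coefficient is the partial derivative in y:
  ∂F/∂x = y
  ∂F/∂y = x

so d/dx[F(x, y(x))] = ∂F/∂x + (∂F/∂y)·y' = 0. Rearranging,
  dy/dx = -(∂F/∂x)/(∂F/∂y) = -(y)/(x) = -y/x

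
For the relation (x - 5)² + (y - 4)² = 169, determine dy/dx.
Differentiate both sides with respect to x, treating y as y(x). By the chain rule, any term containing y contributes a factor of y' = dy/dx when we differentiate it.

Move every term to one side and write the relation as F(x, y) = 0. Term by term,
  d/dx[(x - 5)^2] = 2x - 10
  d/dx[(y - 4)^2] = 2·y'(y - 4)
  d/dx[-169] = 0

The pieces without y' make up ∂F/∂x and the coefficient of y' is ∂F/∂y:
  ∂F/∂x = 2x - 10,
  ∂F/∂y = 2y - 8.

Since d/dx[F] = ∂F/∂x + (∂F/∂y)·y' = 0, solve for y':
  (∂F/∂y)·y' = -∂F/∂x
  dy/dx = -(∂F/∂x)/(∂F/∂y) = -(2x - 10)/(2y - 8) = (5 - x)/(y - 4)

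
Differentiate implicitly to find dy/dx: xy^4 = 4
Apply d/dx to both sides, remembering that y depends on x. Each occurrence of y therefore brings in a y' = dy/dx via the chain rule.

With F(x, y) equal to the left-hand side minus the right, differentiate F term by term:
  d/dx[xy^4] = 4xy^3·y' + y^4
  d/dx[-4] = 0
Adding these up, d/dx[F] = 0 becomes
  (y^4) + (4xy^3)·y' = 0,
so isolating y',
  dy/dx = -(y^4)/(4xy^3) = -y/(4x)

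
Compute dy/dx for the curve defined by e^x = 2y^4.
Take d/dx of both sides. Since y is implicitly a function of x, the chain rule attaches a y' = dy/dx factor whenever we differentiate through y.

Set F(x, y) = (left side) − (right side), so the curve is F = 0. Differentiating each term of F:
  d/dx[-2y^4] = -8y^3·y'
  d/dx[e^(x)] = e^(x)

Collecting, the y'-free part is the partial derivative in x and the y' coefficient is the partial derivative in y:
  ∂F/∂x = e^(x)
  ∂F/∂y = -8y^3

so d/dx[F(x, y(x))] = ∂F/∂x + (∂F/∂y)·y' = 0. Rearranging,
  dy/dx = -(∂F/∂x)/(∂F/∂y) = -(e^(x))/(-8y^3) = e^(x)/(8y^3)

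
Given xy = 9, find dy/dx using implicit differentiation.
Take d/dx of both sides. Since y is implicitly a function of x, the chain rule attaches a y' = dy/dx factor whenever we differentiate through y.

Set F(x, y) = (left side) − (right side), so the curve is F = 0. Differentiating each term of F:
  d/dx[xy] = x·y' + y
  d/dx[-9] = 0

Collecting, the y'-free part is the partial derivative in x and the y' coefficient is the partial derivative in y:
  ∂F/∂x = y
  ∂F/∂y = x

so d/dx[F(x, y(x))] = ∂F/∂x + (∂F/∂y)·y' = 0. Rearranging,
  dy/dx = -(∂F/∂x)/(∂F/∂y) = -(y)/(x) = -y/x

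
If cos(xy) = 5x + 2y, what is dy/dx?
Take d/dx of both sides. Since y is implicitly a function of x, the chain rule attaches a y' = dy/dx factor whenever we differentiate through y.

Set F(x, y) = (left side) − (right side), so the curve is F = 0. Differentiating each term of F:
  d/dx[-5x] = -5
  d/dx[-2y] = -2·y'
  d/dx[cos(xy)] = -(x·y' + y)·sin(xy)

Collecting, the y'-free part is the partial derivative in x and the y' coefficient is the partial derivative in y:
  ∂F/∂x = -y·sin(xy) - 5
  ∂F/∂y = -x·sin(xy) - 2

so d/dx[F(x, y(x))] = ∂F/∂x + (∂F/∂y)·y' = 0. Rearranging,
  dy/dx = -(∂F/∂x)/(∂F/∂y) = -(-y·sin(xy) - 5)/(-x·sin(xy) - 2) = -(y·sin(xy) + 5)/(x·sin(xy) + 2)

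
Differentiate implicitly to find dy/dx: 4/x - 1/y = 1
Differentiate the relation implicitly: treat y = y(x) and apply the chain rule, so every y-derivative picks up a y' = dy/dx factor.

With everything moved to the left-hand side, differentiate term by term:
  d/dx[-1/y] = y'/y^2
  d/dx[4/x] = -4/x^2
  d/dx[-1] = 0

Separating the contributions that come from x directly and those that come through y:
  without y':      -4/x^2
  multiplying y':  y^(-2)

so (-4/x^2) + (y^(-2))·y' = 0, and therefore
  dy/dx = -(-4/x^2)/(y^(-2)) = 4y^2/x^2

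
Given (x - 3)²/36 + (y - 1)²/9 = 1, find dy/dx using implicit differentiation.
Apply d/dx to both sides, remembering that y depends on x. Each occurrence of y therefore brings in a y' = dy/dx via the chain rule.

With F(x, y) equal to the left-hand side minus the right, differentiate F term by term:
  d/dx[(x - 3)^2/36] = x/18 - 1/6
  d/dx[(y - 1)^2/9] = 2·y'(y - 1)/9
  d/dx[-1] = 0
Adding these up, d/dx[F] = 0 becomes
  (x/18 - 1/6) + (2y/9 - 2/9)·y' = 0,
so isolating y',
  dy/dx = -(x/18 - 1/6)/(2y/9 - 2/9)
        = -((x - 3)/18)/(2(y - 1)/9) = (3 - x)/(4(y - 1))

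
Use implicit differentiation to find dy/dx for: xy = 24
Take d/dx of both sides. Since y is implicitly a function of x, the chain rule attaches a y' = dy/dx factor whenever we differentiate through y.

Set F(x, y) = (left side) − (right side), so the curve is F = 0. Differentiating each term of F:
  d/dx[xy] = x·y' + y
  d/dx[-24] = 0

Collecting, the y'-free part is the partial derivative in x and the y' coefficient is the partial derivative in y:
  ∂F/∂x = y
  ∂F/∂y = x

so d/dx[F(x, y(x))] = ∂F/∂x + (∂F/∂y)·y' = 0. Rearranging,
  dy/dx = -(∂F/∂x)/(∂F/∂y) = -(y)/(x) = -y/x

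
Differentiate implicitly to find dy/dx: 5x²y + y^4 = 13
Differentiate both sides with respect to x, treating y as y(x). By the chain rule, any term containing y contributes a factor of y' = dy/dx when we differentiate it.

Move every term to one side and write the relation as F(x, y) = 0. Term by term,
  d/dx[5x^2y] = 5x^2·y' + 10xy
  d/dx[y^4] = 4y^3·y'
  d/dx[-13] = 0

The pieces without y' make up ∂F/∂x and the coefficient of y' is ∂F/∂y:
  ∂F/∂x = 10xy,
  ∂F/∂y = 5x^2 + 4y^3.

Since d/dx[F] = ∂F/∂x + (∂F/∂y)·y' = 0, solve for y':
  (∂F/∂y)·y' = -∂F/∂x
  dy/dx = -(∂F/∂x)/(∂F/∂y) = -(10xy)/(5x^2 + 4y^3) = -10xy/(5x^2 + 4y^3)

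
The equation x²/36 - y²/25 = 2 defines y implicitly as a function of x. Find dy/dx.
Take d/dx of both sides. Since y is implicitly a function of x, the chain rule attaches a y' = dy/dx factor whenever we differentiate through y.

Set F(x, y) = (left side) − (right side), so the curve is F = 0. Differentiating each term of F:
  d/dx[x^2/36] = x/18
  d/dx[-y^2/25] = -2y·y'/25
  d/dx[-2] = 0

Collecting, the y'-free part is the partial derivative in x and the y' coefficient is the partial derivative in y:
  ∂F/∂x = x/18
  ∂F/∂y = -2y/25

so d/dx[F(x, y(x))] = ∂F/∂x + (∂F/∂y)·y' = 0. Rearranging,
  dy/dx = -(∂F/∂x)/(∂F/∂y) = -(x/18)/(-2y/25) = 25x/(36y)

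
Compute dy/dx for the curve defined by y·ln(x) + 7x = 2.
Differentiate both sides with respect to x, treating y as y(x). By the chain rule, any term containing y contributes a factor of y' = dy/dx when we differentiate it.

Move every term to one side and write the relation as F(x, y) = 0. Term by term,
  d/dx[7x] = 7
  d/dx[y·ln(x)] = y'·ln(x) + y/x
  d/dx[-2] = 0

The pieces without y' make up ∂F/∂x and the coefficient of y' is ∂F/∂y:
  ∂F/∂x = 7 + y/x,
  ∂F/∂y = ln(x).

Since d/dx[F] = ∂F/∂x + (∂F/∂y)·y' = 0, solve for y':
  (∂F/∂y)·y' = -∂F/∂x
  dy/dx = -(∂F/∂x)/(∂F/∂y) = -(7 + y/x)/(ln(x))
        = -((7x + y)/x)/(ln(x)) = (-7x - y)/(x·ln(x))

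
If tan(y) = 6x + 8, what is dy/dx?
Differentiate the relation implicitly: treat y = y(x) and apply the chain rule, so every y-derivative picks up a y' = dy/dx factor.

With everything moved to the left-hand side, differentiate term by term:
  d/dx[-6x] = -6
  d/dx[tan(y)] = y'(tan(y)^2 + 1)
  d/dx[-8] = 0

Separating the contributions that come from x directly and those that come through y:
  without y':      -6
  multiplying y':  tan(y)^2 + 1

so (-6) + (tan(y)^2 + 1)·y' = 0, and therefore
  dy/dx = -(-6)/(tan(y)^2 + 1) = 6cos(y)^2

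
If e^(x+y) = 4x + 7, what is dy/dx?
Take d/dx of both sides. Since y is implicitly a function of x, the chain rule attaches a y' = dy/dx factor whenever we differentiate through y.

Set F(x, y) = (left side) − (right side), so the curve is F = 0. Differentiating each term of F:
  d/dx[-4x] = -4
  d/dx[e^(x + y)] = (y' + 1)·e^(x + y)
  d/dx[-7] = 0

Collecting, the y'-free part is the partial derivative in x and the y' coefficient is the partial derivative in y:
  ∂F/∂x = e^(x + y) - 4
  ∂F/∂y = e^(x + y)

so d/dx[F(x, y(x))] = ∂F/∂x + (∂F/∂y)·y' = 0. Rearranging,
  dy/dx = -(∂F/∂x)/(∂F/∂y) = -(e^(x + y) - 4)/(e^(x + y)) = 4e^(-x - y) - 1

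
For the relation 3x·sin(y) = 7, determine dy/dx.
Differentiate the relation implicitly: treat y = y(x) and apply the chain rule, so every y-derivative picks up a y' = dy/dx factor.

With everything moved to the left-hand side, differentiate term by term:
  d/dx[3x·sin(y)] = 3x·y'·cos(y) + 3sin(y)
  d/dx[-7] = 0

Separating the contributions that come from x directly and those that come through y:
  without y':      3sin(y)
  multiplying y':  3x·cos(y)

so (3sin(y)) + (3x·cos(y))·y' = 0, and therefore
  dy/dx = -(3sin(y))/(3x·cos(y)) = -tan(y)/x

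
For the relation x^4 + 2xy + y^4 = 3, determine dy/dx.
Take d/dx of both sides. Since y is implicitly a function of x, the chain rule attaches a y' = dy/dx factor whenever we differentiate through y.

Set F(x, y) = (left side) − (right side), so the curve is F = 0. Differentiating each term of F:
  d/dx[x^4] = 4x^3
  d/dx[2xy] = 2x·y' + 2y
  d/dx[y^4] = 4y^3·y'
  d/dx[-3] = 0

Collecting, the y'-free part is the partial derivative in x and the y' coefficient is the partial derivative in y:
  ∂F/∂x = 4x^3 + 2y
  ∂F/∂y = 2x + 4y^3

so d/dx[F(x, y(x))] = ∂F/∂x + (∂F/∂y)·y' = 0. Rearranging,
  dy/dx = -(∂F/∂x)/(∂F/∂y) = -(4x^3 + 2y)/(2x + 4y^3) = (-2x^3 - y)/(x + 2y^3)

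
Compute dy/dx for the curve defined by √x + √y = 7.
Apply d/dx to both sides, remembering that y depends on x. Each occurrence of y therefore brings in a y' = dy/dx via the chain rule.

With F(x, y) equal to the left-hand side minus the right, differentiate F term by term:
  d/dx[√(x)] = 1/(2√(x))
  d/dx[√(y)] = y'/(2√(y))
  d/dx[-7] = 0
Adding these up, d/dx[F] = 0 becomes
  (1/(2√(x))) + (1/(2√(y)))·y' = 0,
so isolating y',
  dy/dx = -(1/(2√(x)))/(1/(2√(y))) = -√(y)/√(x)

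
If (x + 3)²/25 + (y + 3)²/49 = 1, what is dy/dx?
Differentiate both sides with respect to x, treating y as y(x). By the chain rule, any term containing y contributes a factor of y' = dy/dx when we differentiate it.

Move every term to one side and write the relation as F(x, y) = 0. Term by term,
  d/dx[(x + 3)^2/25] = 2x/25 + 6/25
  d/dx[(y + 3)^2/49] = 2·y'(y + 3)/49
  d/dx[-1] = 0

The pieces without y' make up ∂F/∂x and the coefficient of y' is ∂F/∂y:
  ∂F/∂x = 2x/25 + 6/25,
  ∂F/∂y = 2y/49 + 6/49.

Since d/dx[F] = ∂F/∂x + (∂F/∂y)·y' = 0, solve for y':
  (∂F/∂y)·y' = -∂F/∂x
  dy/dx = -(∂F/∂x)/(∂F/∂y) = -(2x/25 + 6/25)/(2y/49 + 6/49)
        = -(2(x + 3)/25)/(2(y + 3)/49) = 49(-x - 3)/(25(y + 3))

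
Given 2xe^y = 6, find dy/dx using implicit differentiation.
Differentiate both sides with respect to x, treating y as y(x). By the chain rule, any term containing y contributes a factor of y' = dy/dx when we differentiate it.

Move every term to one side and write the relation as F(x, y) = 0. Term by term,
  d/dx[2x·e^(y)] = 2x·y'·e^(y) + 2e^(y)
  d/dx[-6] = 0

The pieces without y' make up ∂F/∂x and the coefficient of y' is ∂F/∂y:
  ∂F/∂x = 2e^(y),
  ∂F/∂y = 2x·e^(y).

Since d/dx[F] = ∂F/∂x + (∂F/∂y)·y' = 0, solve for y':
  (∂F/∂y)·y' = -∂F/∂x
  dy/dx = -(∂F/∂x)/(∂F/∂y) = -(2e^(y))/(2x·e^(y)) = -1/x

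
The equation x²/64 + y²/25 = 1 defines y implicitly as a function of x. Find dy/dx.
Differentiate the relation implicitly: treat y = y(x) and apply the chain rule, so every y-derivative picks up a y' = dy/dx factor.

With everything moved to the left-hand side, differentiate term by term:
  d/dx[x^2/64] = x/32
  d/dx[y^2/25] = 2y·y'/25
  d/dx[-1] = 0

Separating the contributions that come from x directly and those that come through y:
  without y':      x/32
  multiplying y':  2y/25

so (x/32) + (2y/25)·y' = 0, and therefore
  dy/dx = -(x/32)/(2y/25) = -25x/(64y)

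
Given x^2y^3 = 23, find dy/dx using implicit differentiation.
Differentiate both sides with respect to x, treating y as y(x). By the chain rule, any term containing y contributes a factor of y' = dy/dx when we differentiate it.

Move every term to one side and write the relation as F(x, y) = 0. Term by term,
  d/dx[x^2y^3] = 3x^2y^2·y' + 2xy^3
  d/dx[-23] = 0

The pieces without y' make up ∂F/∂x and the coefficient of y' is ∂F/∂y:
  ∂F/∂x = 2xy^3,
  ∂F/∂y = 3x^2y^2.

Since d/dx[F] = ∂F/∂x + (∂F/∂y)·y' = 0, solve for y':
  (∂F/∂y)·y' = -∂F/∂x
  dy/dx = -(∂F/∂x)/(∂F/∂y) = -(2xy^3)/(3x^2y^2) = -2y/(3x)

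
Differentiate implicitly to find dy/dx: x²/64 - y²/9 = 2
Apply d/dx to both sides, remembering that y depends on x. Each occurrence of y therefore brings in a y' = dy/dx via the chain rule.

With F(x, y) equal to the left-hand side minus the right, differentiate F term by term:
  d/dx[x^2/64] = x/32
  d/dx[-y^2/9] = -2y·y'/9
  d/dx[-2] = 0
Adding these up, d/dx[F] = 0 becomes
  (x/32) + (-2y/9)·y' = 0,
so isolating y',
  dy/dx = -(x/32)/(-2y/9) = 9x/(64y)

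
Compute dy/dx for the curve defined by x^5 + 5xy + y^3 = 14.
Apply d/dx to both sides, remembering that y depends on x. Each occurrence of y therefore brings in a y' = dy/dx via the chain rule.

With F(x, y) equal to the left-hand side minus the right, differentiate F term by term:
  d/dx[x^5] = 5x^4
  d/dx[5xy] = 5x·y' + 5y
  d/dx[y^3] = 3y^2·y'
  d/dx[-14] = 0
Adding these up, d/dx[F] = 0 becomes
  (5x^4 + 5y) + (5x + 3y^2)·y' = 0,
so isolating y',
  dy/dx = -(5x^4 + 5y)/(5x + 3y^2) = 5(-x^4 - y)/(5x + 3y^2)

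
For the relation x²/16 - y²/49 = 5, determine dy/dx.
Differentiate both sides with respect to x, treating y as y(x). By the chain rule, any term containing y contributes a factor of y' = dy/dx when we differentiate it.

Move every term to one side and write the relation as F(x, y) = 0. Term by term,
  d/dx[x^2/16] = x/8
  d/dx[-y^2/49] = -2y·y'/49
  d/dx[-5] = 0

The pieces without y' make up ∂F/∂x and the coefficient of y' is ∂F/∂y:
  ∂F/∂x = x/8,
  ∂F/∂y = -2y/49.

Since d/dx[F] = ∂F/∂x + (∂F/∂y)·y' = 0, solve for y':
  (∂F/∂y)·y' = -∂F/∂x
  dy/dx = -(∂F/∂x)/(∂F/∂y) = -(x/8)/(-2y/49) = 49x/(16y)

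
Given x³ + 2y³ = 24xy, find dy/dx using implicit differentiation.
Take d/dx of both sides. Since y is implicitly a function of x, the chain rule attaches a y' = dy/dx factor whenever we differentiate through y.

Set F(x, y) = (left side) − (right side), so the curve is F = 0. Differentiating each term of F:
  d/dx[x^3] = 3x^2
  d/dx[-24xy] = -24x·y' - 24y
  d/dx[2y^3] = 6y^2·y'

Collecting, the y'-free part is the partial derivative in x and the y' coefficient is the partial derivative in y:
  ∂F/∂x = 3x^2 - 24y
  ∂F/∂y = -24x + 6y^2

so d/dx[F(x, y(x))] = ∂F/∂x + (∂F/∂y)·y' = 0. Rearranging,
  dy/dx = -(∂F/∂x)/(∂F/∂y) = -(3x^2 - 24y)/(-24x + 6y^2) = (x^2 - 8y)/(2(4x - y^2))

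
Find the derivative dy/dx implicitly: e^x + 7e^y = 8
Differentiate both sides with respect to x, treating y as y(x). By the chain rule, any term containing y contributes a factor of y' = dy/dx when we differentiate it.

Move every term to one side and write the relation as F(x, y) = 0. Term by term,
  d/dx[e^(x)] = e^(x)
  d/dx[7e^(y)] = 7·y'·e^(y)
  d/dx[-8] = 0

The pieces without y' make up ∂F/∂x and the coefficient of y' is ∂F/∂y:
  ∂F/∂x = e^(x),
  ∂F/∂y = 7e^(y).

Since d/dx[F] = ∂F/∂x + (∂F/∂y)·y' = 0, solve for y':
  (∂F/∂y)·y' = -∂F/∂x
  dy/dx = -(∂F/∂x)/(∂F/∂y) = -(e^(x))/(7e^(y)) = -e^(x - y)/7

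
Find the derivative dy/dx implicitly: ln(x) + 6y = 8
Differentiate both sides with respect to x, treating y as y(x). By the chain rule, any term containing y contributes a factor of y' = dy/dx when we differentiate it.

Move every term to one side and write the relation as F(x, y) = 0. Term by term,
  d/dx[6y] = 6·y'
  d/dx[ln(x)] = 1/x
  d/dx[-8] = 0

The pieces without y' make up ∂F/∂x and the coefficient of y' is ∂F/∂y:
  ∂F/∂x = 1/x,
  ∂F/∂y = 6.

Since d/dx[F] = ∂F/∂x + (∂F/∂y)·y' = 0, solve for y':
  (∂F/∂y)·y' = -∂F/∂x
  dy/dx = -(∂F/∂x)/(∂F/∂y) = -(1/x)/(6) = -1/(6x)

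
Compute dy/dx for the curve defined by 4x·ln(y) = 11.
Take d/dx of both sides. Since y is implicitly a function of x, the chain rule attaches a y' = dy/dx factor whenever we differentiate through y.

Set F(x, y) = (left side) − (right side), so the curve is F = 0. Differentiating each term of F:
  d/dx[4x·ln(y)] = 4x·y'/y + 4ln(y)
  d/dx[-11] = 0

Collecting, the y'-free part is the partial derivative in x and the y' coefficient is the partial derivative in y:
  ∂F/∂x = 4ln(y)
  ∂F/∂y = 4x/y

so d/dx[F(x, y(x))] = ∂F/∂x + (∂F/∂y)·y' = 0. Rearranging,
  dy/dx = -(∂F/∂x)/(∂F/∂y) = -(4ln(y))/(4x/y) = -y·ln(y)/x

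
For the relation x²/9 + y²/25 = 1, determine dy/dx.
Differentiate the relation implicitly: treat y = y(x) and apply the chain rule, so every y-derivative picks up a y' = dy/dx factor.

With everything moved to the left-hand side, differentiate term by term:
  d/dx[x^2/9] = 2x/9
  d/dx[y^2/25] = 2y·y'/25
  d/dx[-1] = 0

Separating the contributions that come from x directly and those that come through y:
  without y':      2x/9
  multiplying y':  2y/25

so (2x/9) + (2y/25)·y' = 0, and therefore
  dy/dx = -(2x/9)/(2y/25) = -25x/(9y)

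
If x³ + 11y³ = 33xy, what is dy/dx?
Take d/dx of both sides. Since y is implicitly a function of x, the chain rule attaches a y' = dy/dx factor whenever we differentiate through y.

Set F(x, y) = (left side) − (right side), so the curve is F = 0. Differentiating each term of F:
  d/dx[x^3] = 3x^2
  d/dx[-33xy] = -33x·y' - 33y
  d/dx[11y^3] = 33y^2·y'

Collecting, the y'-free part is the partial derivative in x and the y' coefficient is the partial derivative in y:
  ∂F/∂x = 3x^2 - 33y
  ∂F/∂y = -33x + 33y^2

so d/dx[F(x, y(x))] = ∂F/∂x + (∂F/∂y)·y' = 0. Rearranging,
  dy/dx = -(∂F/∂x)/(∂F/∂y) = -(3x^2 - 33y)/(-33x + 33y^2) = (x^2/11 - y)/(x - y^2)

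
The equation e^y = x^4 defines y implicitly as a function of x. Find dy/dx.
Apply d/dx to both sides, remembering that y depends on x. Each occurrence of y therefore brings in a y' = dy/dx via the chain rule.

With F(x, y) equal to the left-hand side minus the right, differentiate F term by term:
  d/dx[-x^4] = -4x^3
  d/dx[e^(y)] = y'·e^(y)
Adding these up, d/dx[F] = 0 becomes
  (-4x^3) + (e^(y))·y' = 0,
so isolating y',
  dy/dx = -(-4x^3)/(e^(y)) = 4x^3e^(-y)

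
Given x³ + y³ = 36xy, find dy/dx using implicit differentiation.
Differentiate the relation implicitly: treat y = y(x) and apply the chain rule, so every y-derivative picks up a y' = dy/dx factor.

With everything moved to the left-hand side, differentiate term by term:
  d/dx[x^3] = 3x^2
  d/dx[-36xy] = -36x·y' - 36y
  d/dx[y^3] = 3y^2·y'

Separating the contributions that come from x directly and those that come through y:
  without y':      3x^2 - 36y
  multiplying y':  -36x + 3y^2

so (3x^2 - 36y) + (-36x + 3y^2)·y' = 0, and therefore
  dy/dx = -(3x^2 - 36y)/(-36x + 3y^2) = (x^2 - 12y)/(12x - y^2)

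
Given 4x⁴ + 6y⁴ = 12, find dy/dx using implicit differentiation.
Differentiate both sides with respect to x, treating y as y(x). By the chain rule, any term containing y contributes a factor of y' = dy/dx when we differentiate it.

Move every term to one side and write the relation as F(x, y) = 0. Term by term,
  d/dx[4x^4] = 16x^3
  d/dx[6y^4] = 24y^3·y'
  d/dx[-12] = 0

The pieces without y' make up ∂F/∂x and the coefficient of y' is ∂F/∂y:
  ∂F/∂x = 16x^3,
  ∂F/∂y = 24y^3.

Since d/dx[F] = ∂F/∂x + (∂F/∂y)·y' = 0, solve for y':
  (∂F/∂y)·y' = -∂F/∂x
  dy/dx = -(∂F/∂x)/(∂F/∂y) = -(16x^3)/(24y^3) = -2x^3/(3y^3)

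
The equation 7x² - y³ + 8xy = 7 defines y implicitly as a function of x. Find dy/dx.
Apply d/dx to both sides, remembering that y depends on x. Each occurrence of y therefore brings in a y' = dy/dx via the chain rule.

With F(x, y) equal to the left-hand side minus the right, differentiate F term by term:
  d/dx[7x^2] = 14x
  d/dx[8xy] = 8x·y' + 8y
  d/dx[-y^3] = -3y^2·y'
  d/dx[-7] = 0
Adding these up, d/dx[F] = 0 becomes
  (14x + 8y) + (8x - 3y^2)·y' = 0,
so isolating y',
  dy/dx = -(14x + 8y)/(8x - 3y^2) = 2(-7x - 4y)/(8x - 3y^2)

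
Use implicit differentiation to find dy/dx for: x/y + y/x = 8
Apply d/dx to both sides, remembering that y depends on x. Each occurrence of y therefore brings in a y' = dy/dx via the chain rule.

With F(x, y) equal to the left-hand side minus the right, differentiate F term by term:
  d/dx[x/y] = -x·y'/y^2 + 1/y
  d/dx[y/x] = y'/x - y/x^2
  d/dx[-8] = 0
Adding these up, d/dx[F] = 0 becomes
  (1/y - y/x^2) + (-x/y^2 + 1/x)·y' = 0,
so isolating y',
  dy/dx = -(1/y - y/x^2)/(-x/y^2 + 1/x)
        = -((x - y)(x + y)/(x^2y))/(-(x - y)(x + y)/(xy^2)) = y/x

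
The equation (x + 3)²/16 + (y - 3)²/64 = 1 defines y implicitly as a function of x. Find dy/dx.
Differentiate both sides with respect to x, treating y as y(x). By the chain rule, any term containing y contributes a factor of y' = dy/dx when we differentiate it.

Move every term to one side and write the relation as F(x, y) = 0. Term by term,
  d/dx[(x + 3)^2/16] = x/8 + 3/8
  d/dx[(y - 3)^2/64] = y'(y - 3)/32
  d/dx[-1] = 0

The pieces without y' make up ∂F/∂x and the coefficient of y' is ∂F/∂y:
  ∂F/∂x = x/8 + 3/8,
  ∂F/∂y = y/32 - 3/32.

Since d/dx[F] = ∂F/∂x + (∂F/∂y)·y' = 0, solve for y':
  (∂F/∂y)·y' = -∂F/∂x
  dy/dx = -(∂F/∂x)/(∂F/∂y) = -(x/8 + 3/8)/(y/32 - 3/32)
        = -((x + 3)/8)/((y - 3)/32) = 4(-x - 3)/(y - 3)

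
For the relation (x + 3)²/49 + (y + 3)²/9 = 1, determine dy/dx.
Take d/dx of both sides. Since y is implicitly a function of x, the chain rule attaches a y' = dy/dx factor whenever we differentiate through y.

Set F(x, y) = (left side) − (right side), so the curve is F = 0. Differentiating each term of F:
  d/dx[(x + 3)^2/49] = 2x/49 + 6/49
  d/dx[(y + 3)^2/9] = 2·y'(y + 3)/9
  d/dx[-1] = 0

Collecting, the y'-free part is the partial derivative in x and the y' coefficient is the partial derivative in y:
  ∂F/∂x = 2x/49 + 6/49
  ∂F/∂y = 2y/9 + 2/3

so d/dx[F(x, y(x))] = ∂F/∂x + (∂F/∂y)·y' = 0. Rearranging,
  dy/dx = -(∂F/∂x)/(∂F/∂y) = -(2x/49 + 6/49)/(2y/9 + 2/3)
        = -(2(x + 3)/49)/(2(y + 3)/9) = 9(-x - 3)/(49(y + 3))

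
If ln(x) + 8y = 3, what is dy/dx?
Differentiate both sides with respect to x, treating y as y(x). By the chain rule, any term containing y contributes a factor of y' = dy/dx when we differentiate it.

Move every term to one side and write the relation as F(x, y) = 0. Term by term,
  d/dx[8y] = 8·y'
  d/dx[ln(x)] = 1/x
  d/dx[-3] = 0

The pieces without y' make up ∂F/∂x and the coefficient of y' is ∂F/∂y:
  ∂F/∂x = 1/x,
  ∂F/∂y = 8.

Since d/dx[F] = ∂F/∂x + (∂F/∂y)·y' = 0, solve for y':
  (∂F/∂y)·y' = -∂F/∂x
  dy/dx = -(∂F/∂x)/(∂F/∂y) = -(1/x)/(8) = -1/(8x)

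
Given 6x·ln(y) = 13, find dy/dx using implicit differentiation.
Take d/dx of both sides. Since y is implicitly a function of x, the chain rule attaches a y' = dy/dx factor whenever we differentiate through y.

Set F(x, y) = (left side) − (right side), so the curve is F = 0. Differentiating each term of F:
  d/dx[6x·ln(y)] = 6x·y'/y + 6ln(y)
  d/dx[-13] = 0

Collecting, the y'-free part is the partial derivative in x and the y' coefficient is the partial derivative in y:
  ∂F/∂x = 6ln(y)
  ∂F/∂y = 6x/y

so d/dx[F(x, y(x))] = ∂F/∂x + (∂F/∂y)·y' = 0. Rearranging,
  dy/dx = -(∂F/∂x)/(∂F/∂y) = -(6ln(y))/(6x/y) = -y·ln(y)/x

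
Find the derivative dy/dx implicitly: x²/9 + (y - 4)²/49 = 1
Differentiate the relation implicitly: treat y = y(x) and apply the chain rule, so every y-derivative picks up a y' = dy/dx factor.

With everything moved to the left-hand side, differentiate term by term:
  d/dx[x^2/9] = 2x/9
  d/dx[(y - 4)^2/49] = 2·y'(y - 4)/49
  d/dx[-1] = 0

Separating the contributions that come from x directly and those that come through y:
  without y':      2x/9
  multiplying y':  2y/49 - 8/49

so (2x/9) + (2y/49 - 8/49)·y' = 0, and therefore
  dy/dx = -(2x/9)/(2y/49 - 8/49)
        = -(2x/9)/(2(y - 4)/49) = -49x/(9y - 36)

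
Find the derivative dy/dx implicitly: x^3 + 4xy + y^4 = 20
Take d/dx of both sides. Since y is implicitly a function of x, the chain rule attaches a y' = dy/dx factor whenever we differentiate through y.

Set F(x, y) = (left side) − (right side), so the curve is F = 0. Differentiating each term of F:
  d/dx[x^3] = 3x^2
  d/dx[4xy] = 4x·y' + 4y
  d/dx[y^4] = 4y^3·y'
  d/dx[-20] = 0

Collecting, the y'-free part is the partial derivative in x and the y' coefficient is the partial derivative in y:
  ∂F/∂x = 3x^2 + 4y
  ∂F/∂y = 4x + 4y^3

so d/dx[F(x, y(x))] = ∂F/∂x + (∂F/∂y)·y' = 0. Rearranging,
  dy/dx = -(∂F/∂x)/(∂F/∂y) = -(3x^2 + 4y)/(4x + 4y^3) = (-3x^2/4 - y)/(x + y^3)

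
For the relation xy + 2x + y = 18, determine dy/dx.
Differentiate both sides with respect to x, treating y as y(x). By the chain rule, any term containing y contributes a factor of y' = dy/dx when we differentiate it.

Move every term to one side and write the relation as F(x, y) = 0. Term by term,
  d/dx[xy] = x·y' + y
  d/dx[2x] = 2
  d/dx[y] = y'
  d/dx[-18] = 0

The pieces without y' make up ∂F/∂x and the coefficient of y' is ∂F/∂y:
  ∂F/∂x = y + 2,
  ∂F/∂y = x + 1.

Since d/dx[F] = ∂F/∂x + (∂F/∂y)·y' = 0, solve for y':
  (∂F/∂y)·y' = -∂F/∂x
  dy/dx = -(∂F/∂x)/(∂F/∂y) = -(y + 2)/(x + 1) = (-y - 2)/(x + 1)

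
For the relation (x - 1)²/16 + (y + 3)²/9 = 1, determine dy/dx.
Differentiate both sides with respect to x, treating y as y(x). By the chain rule, any term containing y contributes a factor of y' = dy/dx when we differentiate it.

Move every term to one side and write the relation as F(x, y) = 0. Term by term,
  d/dx[(x - 1)^2/16] = x/8 - 1/8
  d/dx[(y + 3)^2/9] = 2·y'(y + 3)/9
  d/dx[-1] = 0

The pieces without y' make up ∂F/∂x and the coefficient of y' is ∂F/∂y:
  ∂F/∂x = x/8 - 1/8,
  ∂F/∂y = 2y/9 + 2/3.

Since d/dx[F] = ∂F/∂x + (∂F/∂y)·y' = 0, solve for y':
  (∂F/∂y)·y' = -∂F/∂x
  dy/dx = -(∂F/∂x)/(∂F/∂y) = -(x/8 - 1/8)/(2y/9 + 2/3)
        = -((x - 1)/8)/(2(y + 3)/9) = 9(1 - x)/(16(y + 3))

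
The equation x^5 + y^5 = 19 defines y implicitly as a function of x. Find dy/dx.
Take d/dx of both sides. Since y is implicitly a function of x, the chain rule attaches a y' = dy/dx factor whenever we differentiate through y.

Set F(x, y) = (left side) − (right side), so the curve is F = 0. Differentiating each term of F:
  d/dx[x^5] = 5x^4
  d/dx[y^5] = 5y^4·y'
  d/dx[-19] = 0

Collecting, the y'-free part is the partial derivative in x and the y' coefficient is the partial derivative in y:
  ∂F/∂x = 5x^4
  ∂F/∂y = 5y^4

so d/dx[F(x, y(x))] = ∂F/∂x + (∂F/∂y)·y' = 0. Rearranging,
  dy/dx = -(∂F/∂x)/(∂F/∂y) = -(5x^4)/(5y^4) = -x^4/y^4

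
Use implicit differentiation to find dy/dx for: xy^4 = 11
Apply d/dx to both sides, remembering that y depends on x. Each occurrence of y therefore brings in a y' = dy/dx via the chain rule.

With F(x, y) equal to the left-hand side minus the right, differentiate F term by term:
  d/dx[xy^4] = 4xy^3·y' + y^4
  d/dx[-11] = 0
Adding these up, d/dx[F] = 0 becomes
  (y^4) + (4xy^3)·y' = 0,
so isolating y',
  dy/dx = -(y^4)/(4xy^3) = -y/(4x)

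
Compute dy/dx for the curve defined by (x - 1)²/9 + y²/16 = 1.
Differentiate both sides with respect to x, treating y as y(x). By the chain rule, any term containing y contributes a factor of y' = dy/dx when we differentiate it.

Move every term to one side and write the relation as F(x, y) = 0. Term by term,
  d/dx[y^2/16] = y·y'/8
  d/dx[(x - 1)^2/9] = 2x/9 - 2/9
  d/dx[-1] = 0

The pieces without y' make up ∂F/∂x and the coefficient of y' is ∂F/∂y:
  ∂F/∂x = 2x/9 - 2/9,
  ∂F/∂y = y/8.

Since d/dx[F] = ∂F/∂x + (∂F/∂y)·y' = 0, solve for y':
  (∂F/∂y)·y' = -∂F/∂x
  dy/dx = -(∂F/∂x)/(∂F/∂y) = -(2x/9 - 2/9)/(y/8)
        = -(2(x - 1)/9)/(y/8) = 16(1 - x)/(9y)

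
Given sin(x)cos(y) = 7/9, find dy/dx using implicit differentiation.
Take d/dx of both sides. Since y is implicitly a function of x, the chain rule attaches a y' = dy/dx factor whenever we differentiate through y.

Set F(x, y) = (left side) − (right side), so the curve is F = 0. Differentiating each term of F:
  d/dx[sin(x)·cos(y)] = -y'·sin(x)·sin(y) + cos(x)·cos(y)
  d/dx[-7/9] = 0

Collecting, the y'-free part is the partial derivative in x and the y' coefficient is the partial derivative in y:
  ∂F/∂x = cos(x)·cos(y)
  ∂F/∂y = -sin(x)·sin(y)

so d/dx[F(x, y(x))] = ∂F/∂x + (∂F/∂y)·y' = 0. Rearranging,
  dy/dx = -(∂F/∂x)/(∂F/∂y) = -(cos(x)·cos(y))/(-sin(x)·sin(y)) = 1/(tan(x)·tan(y))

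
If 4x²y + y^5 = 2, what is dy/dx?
Take d/dx of both sides. Since y is implicitly a function of x, the chain rule attaches a y' = dy/dx factor whenever we differentiate through y.

Set F(x, y) = (left side) − (right side), so the curve is F = 0. Differentiating each term of F:
  d/dx[4x^2y] = 4x^2·y' + 8xy
  d/dx[y^5] = 5y^4·y'
  d/dx[-2] = 0

Collecting, the y'-free part is the partial derivative in x and the y' coefficient is the partial derivative in y:
  ∂F/∂x = 8xy
  ∂F/∂y = 4x^2 + 5y^4

so d/dx[F(x, y(x))] = ∂F/∂x + (∂F/∂y)·y' = 0. Rearranging,
  dy/dx = -(∂F/∂x)/(∂F/∂y) = -(8xy)/(4x^2 + 5y^4) = -8xy/(4x^2 + 5y^4)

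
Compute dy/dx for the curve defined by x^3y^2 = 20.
Apply d/dx to both sides, remembering that y depends on x. Each occurrence of y therefore brings in a y' = dy/dx via the chain rule.

With F(x, y) equal to the left-hand side minus the right, differentiate F term by term:
  d/dx[x^3y^2] = 2x^3y·y' + 3x^2y^2
  d/dx[-20] = 0
Adding these up, d/dx[F] = 0 becomes
  (3x^2y^2) + (2x^3y)·y' = 0,
so isolating y',
  dy/dx = -(3x^2y^2)/(2x^3y) = -3y/(2x)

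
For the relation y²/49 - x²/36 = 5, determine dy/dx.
Differentiate the relation implicitly: treat y = y(x) and apply the chain rule, so every y-derivative picks up a y' = dy/dx factor.

With everything moved to the left-hand side, differentiate term by term:
  d/dx[-x^2/36] = -x/18
  d/dx[y^2/49] = 2y·y'/49
  d/dx[-5] = 0

Separating the contributions that come from x directly and those that come through y:
  without y':      -x/18
  multiplying y':  2y/49

so (-x/18) + (2y/49)·y' = 0, and therefore
  dy/dx = -(-x/18)/(2y/49) = 49x/(36y)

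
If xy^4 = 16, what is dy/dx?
Apply d/dx to both sides, remembering that y depends on x. Each occurrence of y therefore brings in a y' = dy/dx via the chain rule.

With F(x, y) equal to the left-hand side minus the right, differentiate F term by term:
  d/dx[xy^4] = 4xy^3·y' + y^4
  d/dx[-16] = 0
Adding these up, d/dx[F] = 0 becomes
  (y^4) + (4xy^3)·y' = 0,
so isolating y',
  dy/dx = -(y^4)/(4xy^3) = -y/(4x)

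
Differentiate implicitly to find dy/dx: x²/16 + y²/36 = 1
Differentiate both sides with respect to x, treating y as y(x). By the chain rule, any term containing y contributes a factor of y' = dy/dx when we differentiate it.

Move every term to one side and write the relation as F(x, y) = 0. Term by term,
  d/dx[x^2/16] = x/8
  d/dx[y^2/36] = y·y'/18
  d/dx[-1] = 0

The pieces without y' make up ∂F/∂x and the coefficient of y' is ∂F/∂y:
  ∂F/∂x = x/8,
  ∂F/∂y = y/18.

Since d/dx[F] = ∂F/∂x + (∂F/∂y)·y' = 0, solve for y':
  (∂F/∂y)·y' = -∂F/∂x
  dy/dx = -(∂F/∂x)/(∂F/∂y) = -(x/8)/(y/18) = -9x/(4y)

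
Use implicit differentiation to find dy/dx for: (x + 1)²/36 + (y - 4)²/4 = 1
Differentiate the relation implicitly: treat y = y(x) and apply the chain rule, so every y-derivative picks up a y' = dy/dx factor.

With everything moved to the left-hand side, differentiate term by term:
  d/dx[(x + 1)^2/36] = x/18 + 1/18
  d/dx[(y - 4)^2/4] = y'(y - 4)/2
  d/dx[-1] = 0

Separating the contributions that come from x directly and those that come through y:
  without y':      x/18 + 1/18
  multiplying y':  y/2 - 2

so (x/18 + 1/18) + (y/2 - 2)·y' = 0, and therefore
  dy/dx = -(x/18 + 1/18)/(y/2 - 2)
        = -((x + 1)/18)/((y - 4)/2) = (-x - 1)/(9(y - 4))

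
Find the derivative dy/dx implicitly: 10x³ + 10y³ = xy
Take d/dx of both sides. Since y is implicitly a function of x, the chain rule attaches a y' = dy/dx factor whenever we differentiate through y.

Set F(x, y) = (left side) − (right side), so the curve is F = 0. Differentiating each term of F:
  d/dx[10x^3] = 30x^2
  d/dx[-xy] = -x·y' - y
  d/dx[10y^3] = 30y^2·y'

Collecting, the y'-free part is the partial derivative in x and the y' coefficient is the partial derivative in y:
  ∂F/∂x = 30x^2 - y
  ∂F/∂y = -x + 30y^2

so d/dx[F(x, y(x))] = ∂F/∂x + (∂F/∂y)·y' = 0. Rearranging,
  dy/dx = -(∂F/∂x)/(∂F/∂y) = -(30x^2 - y)/(-x + 30y^2) = (30x^2 - y)/(x - 30y^2)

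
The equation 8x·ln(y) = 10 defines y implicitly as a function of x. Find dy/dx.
Take d/dx of both sides. Since y is implicitly a function of x, the chain rule attaches a y' = dy/dx factor whenever we differentiate through y.

Set F(x, y) = (left side) − (right side), so the curve is F = 0. Differentiating each term of F:
  d/dx[8x·ln(y)] = 8x·y'/y + 8ln(y)
  d/dx[-10] = 0

Collecting, the y'-free part is the partial derivative in x and the y' coefficient is the partial derivative in y:
  ∂F/∂x = 8ln(y)
  ∂F/∂y = 8x/y

so d/dx[F(x, y(x))] = ∂F/∂x + (∂F/∂y)·y' = 0. Rearranging,
  dy/dx = -(∂F/∂x)/(∂F/∂y) = -(8ln(y))/(8x/y) = -y·ln(y)/x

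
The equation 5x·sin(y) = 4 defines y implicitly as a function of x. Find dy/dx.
Apply d/dx to both sides, remembering that y depends on x. Each occurrence of y therefore brings in a y' = dy/dx via the chain rule.

With F(x, y) equal to the left-hand side minus the right, differentiate F term by term:
  d/dx[5x·sin(y)] = 5x·y'·cos(y) + 5sin(y)
  d/dx[-4] = 0
Adding these up, d/dx[F] = 0 becomes
  (5sin(y)) + (5x·cos(y))·y' = 0,
so isolating y',
  dy/dx = -(5sin(y))/(5x·cos(y)) = -tan(y)/x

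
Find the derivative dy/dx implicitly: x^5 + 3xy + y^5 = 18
Take d/dx of both sides. Since y is implicitly a function of x, the chain rule attaches a y' = dy/dx factor whenever we differentiate through y.

Set F(x, y) = (left side) − (right side), so the curve is F = 0. Differentiating each term of F:
  d/dx[x^5] = 5x^4
  d/dx[3xy] = 3x·y' + 3y
  d/dx[y^5] = 5y^4·y'
  d/dx[-18] = 0

Collecting, the y'-free part is the partial derivative in x and the y' coefficient is the partial derivative in y:
  ∂F/∂x = 5x^4 + 3y
  ∂F/∂y = 3x + 5y^4

so d/dx[F(x, y(x))] = ∂F/∂x + (∂F/∂y)·y' = 0. Rearranging,
  dy/dx = -(∂F/∂x)/(∂F/∂y) = -(5x^4 + 3y)/(3x + 5y^4) = (-5x^4 - 3y)/(3x + 5y^4)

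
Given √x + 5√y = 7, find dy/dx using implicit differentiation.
Apply d/dx to both sides, remembering that y depends on x. Each occurrence of y therefore brings in a y' = dy/dx via the chain rule.

With F(x, y) equal to the left-hand side minus the right, differentiate F term by term:
  d/dx[√(x)] = 1/(2√(x))
  d/dx[5√(y)] = 5·y'/(2√(y))
  d/dx[-7] = 0
Adding these up, d/dx[F] = 0 becomes
  (1/(2√(x))) + (5/(2√(y)))·y' = 0,
so isolating y',
  dy/dx = -(1/(2√(x)))/(5/(2√(y))) = -√(y)/(5√(x))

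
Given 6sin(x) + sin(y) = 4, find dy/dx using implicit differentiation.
Take d/dx of both sides. Since y is implicitly a function of x, the chain rule attaches a y' = dy/dx factor whenever we differentiate through y.

Set F(x, y) = (left side) − (right side), so the curve is F = 0. Differentiating each term of F:
  d/dx[6sin(x)] = 6cos(x)
  d/dx[sin(y)] = y'·cos(y)
  d/dx[-4] = 0

Collecting, the y'-free part is the partial derivative in x and the y' coefficient is the partial derivative in y:
  ∂F/∂x = 6cos(x)
  ∂F/∂y = cos(y)

so d/dx[F(x, y(x))] = ∂F/∂x + (∂F/∂y)·y' = 0. Rearranging,
  dy/dx = -(∂F/∂x)/(∂F/∂y) = -(6cos(x))/(cos(y)) = -6cos(x)/cos(y)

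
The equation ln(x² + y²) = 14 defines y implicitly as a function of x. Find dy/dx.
Differentiate the relation implicitly: treat y = y(x) and apply the chain rule, so every y-derivative picks up a y' = dy/dx factor.

With everything moved to the left-hand side, differentiate term by term:
  d/dx[ln(x^2 + y^2)] = (2x + 2y·y')/(x^2 + y^2)
  d/dx[-14] = 0

Separating the contributions that come from x directly and those that come through y:
  without y':      2x/(x^2 + y^2)
  multiplying y':  2y/(x^2 + y^2)

so (2x/(x^2 + y^2)) + (2y/(x^2 + y^2))·y' = 0, and therefore
  dy/dx = -(2x/(x^2 + y^2))/(2y/(x^2 + y^2)) = -x/y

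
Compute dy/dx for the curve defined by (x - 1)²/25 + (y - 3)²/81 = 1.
Apply d/dx to both sides, remembering that y depends on x. Each occurrence of y therefore brings in a y' = dy/dx via the chain rule.

With F(x, y) equal to the left-hand side minus the right, differentiate F term by term:
  d/dx[(x - 1)^2/25] = 2x/25 - 2/25
  d/dx[(y - 3)^2/81] = 2·y'(y - 3)/81
  d/dx[-1] = 0
Adding these up, d/dx[F] = 0 becomes
  (2x/25 - 2/25) + (2y/81 - 2/27)·y' = 0,
so isolating y',
  dy/dx = -(2x/25 - 2/25)/(2y/81 - 2/27)
        = -(2(x - 1)/25)/(2(y - 3)/81) = 81(1 - x)/(25(y - 3))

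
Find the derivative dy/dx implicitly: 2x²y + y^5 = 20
Take d/dx of both sides. Since y is implicitly a function of x, the chain rule attaches a y' = dy/dx factor whenever we differentiate through y.

Set F(x, y) = (left side) − (right side), so the curve is F = 0. Differentiating each term of F:
  d/dx[2x^2y] = 2x^2·y' + 4xy
  d/dx[y^5] = 5y^4·y'
  d/dx[-20] = 0

Collecting, the y'-free part is the partial derivative in x and the y' coefficient is the partial derivative in y:
  ∂F/∂x = 4xy
  ∂F/∂y = 2x^2 + 5y^4

so d/dx[F(x, y(x))] = ∂F/∂x + (∂F/∂y)·y' = 0. Rearranging,
  dy/dx = -(∂F/∂x)/(∂F/∂y) = -(4xy)/(2x^2 + 5y^4) = -4xy/(2x^2 + 5y^4)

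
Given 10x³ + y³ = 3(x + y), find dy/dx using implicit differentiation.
Apply d/dx to both sides, remembering that y depends on x. Each occurrence of y therefore brings in a y' = dy/dx via the chain rule.

With F(x, y) equal to the left-hand side minus the right, differentiate F term by term:
  d/dx[10x^3] = 30x^2
  d/dx[-3x] = -3
  d/dx[y^3] = 3y^2·y'
  d/dx[-3y] = -3·y'
Adding these up, d/dx[F] = 0 becomes
  (30x^2 - 3) + (3y^2 - 3)·y' = 0,
so isolating y',
  dy/dx = -(30x^2 - 3)/(3y^2 - 3) = (1 - 10x^2)/(y^2 - 1)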